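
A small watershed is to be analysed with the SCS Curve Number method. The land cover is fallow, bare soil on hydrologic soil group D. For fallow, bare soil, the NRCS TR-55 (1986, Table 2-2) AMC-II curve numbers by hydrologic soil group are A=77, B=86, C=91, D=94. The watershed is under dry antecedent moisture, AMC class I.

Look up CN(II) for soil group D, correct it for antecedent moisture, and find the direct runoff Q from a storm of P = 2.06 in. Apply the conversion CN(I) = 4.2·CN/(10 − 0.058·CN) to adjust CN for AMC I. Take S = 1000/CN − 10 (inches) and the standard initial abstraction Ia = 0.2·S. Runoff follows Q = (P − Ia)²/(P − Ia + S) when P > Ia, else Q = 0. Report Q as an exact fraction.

NRCS table: fallow, bare soil, soil group D → CN(II) = 94
Dry (AMC I): CN(I) = 4.2·94/(10 − 0.058·94) = (1974/5)/(1137/250) = 32900/379 ≈ 86.807
S = 1000/(32900/379) − 10 = 500/329 in ≈ 1.520 in
Initial abstraction Ia = S/5 = (500/329)/5 = 100/329 ≈ 0.304 in
Since P=2.060 > Ia=0.304: effective rainfall P−Ia = 28887/16450 in
Runoff Q = (P−Ia)²/(P−Ia+S) = (1.756)²/(1.756+1.520) = 834458769/886441150 ≈ 0.941 in

Q = 834458769/886441150 in ≈ 0.941 in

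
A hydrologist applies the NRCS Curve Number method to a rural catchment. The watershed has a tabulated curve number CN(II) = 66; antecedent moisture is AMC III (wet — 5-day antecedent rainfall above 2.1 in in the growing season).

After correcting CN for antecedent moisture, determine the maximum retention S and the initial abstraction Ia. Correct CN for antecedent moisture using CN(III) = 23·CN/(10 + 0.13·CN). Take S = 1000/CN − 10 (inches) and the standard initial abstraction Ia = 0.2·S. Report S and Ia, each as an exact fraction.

S = 1700/759 in ≈ 2.240 in; Ia = 340/759 in ≈ 0.448 in

Wet (AMC III): CN(III) = 23·66/(10 + 0.13·66) = 1518/(929/50) = 75900/929 ≈ 81.701
Retention S: 1000/CN − 10 with CN=81.701 → S = 1700/759 ≈ 2.240 in
Initial abstraction Ia = S/5 = (1700/759)/5 = 340/759 ≈ 0.448 in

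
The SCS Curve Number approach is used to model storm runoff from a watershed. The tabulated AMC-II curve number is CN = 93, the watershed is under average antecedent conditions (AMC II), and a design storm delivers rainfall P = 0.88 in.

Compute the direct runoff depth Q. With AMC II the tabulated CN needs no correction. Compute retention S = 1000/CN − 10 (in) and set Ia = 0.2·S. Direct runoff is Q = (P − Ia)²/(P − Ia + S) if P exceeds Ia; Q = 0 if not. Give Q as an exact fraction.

CN(II) = 93; AMC II needs no correction.
Max retention: S = 1000/93 − 10 = 70/93 in (≈ 0.753 in)
Ia = 0.2S: 0.2·0.753 = 0.151 in (exactly 14/93)
Excess rainfall: 0.880 − 0.151 = 0.729 in; P > Ia so Q > 0
Q: (1696/2325)² ÷ (3446/2325) = 1438208/4005975 in (≈ 0.359 in)

Q = 1438208/4005975 in ≈ 0.359 in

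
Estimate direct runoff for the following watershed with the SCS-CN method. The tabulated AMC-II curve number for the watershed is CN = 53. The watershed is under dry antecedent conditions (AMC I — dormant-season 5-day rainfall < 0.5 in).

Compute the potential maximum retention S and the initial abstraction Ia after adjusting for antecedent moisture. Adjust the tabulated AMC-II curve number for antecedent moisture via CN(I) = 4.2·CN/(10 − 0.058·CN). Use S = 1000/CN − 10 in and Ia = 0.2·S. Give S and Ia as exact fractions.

S = 23500/1113 in ≈ 21.114 in; Ia = 4700/1113 in ≈ 4.223 in

Dry (AMC I): CN(I) = 4.2·53/(10 − 0.058·53) = (1113/5)/(3463/500) = 111300/3463 ≈ 32.140
S = 1000/(111300/3463) − 10 = 23500/1113 in ≈ 21.114 in
Ia = 0.2S: 0.2·21.114 = 4.223 in (exactly 4700/1113)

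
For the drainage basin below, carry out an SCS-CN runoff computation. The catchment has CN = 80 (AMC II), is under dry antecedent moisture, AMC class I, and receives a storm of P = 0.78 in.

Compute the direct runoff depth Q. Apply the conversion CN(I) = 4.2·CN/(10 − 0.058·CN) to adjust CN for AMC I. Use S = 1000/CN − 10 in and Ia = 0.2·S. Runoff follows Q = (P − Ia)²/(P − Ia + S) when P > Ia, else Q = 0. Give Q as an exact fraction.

Q = 0 in ≈ 0.000 in

Dry (AMC I): CN(I) = 4.2·80/(10 − 0.058·80) = 336/(134/25) = 4200/67 ≈ 62.687
S = 1000/(4200/67) − 10 = 125/21 in ≈ 5.952 in
Ia = 0.2S: 0.2·5.952 = 1.190 in (exactly 25/21)
P = 0.780 ≤ Ia = 1.190 in: entire storm abstracted, Q = 0.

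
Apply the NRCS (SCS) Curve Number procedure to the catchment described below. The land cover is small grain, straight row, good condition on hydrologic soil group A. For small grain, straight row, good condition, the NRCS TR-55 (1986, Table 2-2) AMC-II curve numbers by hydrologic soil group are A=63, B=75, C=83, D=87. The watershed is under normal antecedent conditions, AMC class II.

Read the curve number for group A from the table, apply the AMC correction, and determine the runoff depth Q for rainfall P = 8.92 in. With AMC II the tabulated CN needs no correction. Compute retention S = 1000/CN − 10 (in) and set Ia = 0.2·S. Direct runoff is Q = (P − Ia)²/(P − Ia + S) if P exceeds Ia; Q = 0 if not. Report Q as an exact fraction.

NRCS table: small grain, straight row, good condition, soil group A → CN(II) = 63
CN(II) = 63; AMC II needs no correction.
S = 1000/63 − 10 = 370/63 in ≈ 5.873 in
Ia = 0.2·(370/63) = 74/63 in ≈ 1.175 in
Since P=8.920 > Ia=1.175: effective rainfall P−Ia = 12199/1575 in
Q: (12199/1575)² ÷ (21449/1575) = 148815601/33782175 in (≈ 4.405 in)

Q = 148815601/33782175 in ≈ 4.405 in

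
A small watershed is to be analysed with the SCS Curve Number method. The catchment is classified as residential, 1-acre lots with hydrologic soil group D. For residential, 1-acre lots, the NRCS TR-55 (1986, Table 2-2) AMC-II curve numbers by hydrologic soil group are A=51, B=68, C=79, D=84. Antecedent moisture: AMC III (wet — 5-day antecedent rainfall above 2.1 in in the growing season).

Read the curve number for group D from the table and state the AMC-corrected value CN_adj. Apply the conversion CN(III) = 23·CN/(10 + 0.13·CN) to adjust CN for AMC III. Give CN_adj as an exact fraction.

NRCS table: residential, 1-acre lots, soil group D → CN(II) = 84
Wet (AMC III): CN(III) = 23·84/(10 + 0.13·84) = 1932/(523/25) = 48300/523 ≈ 92.352

CN_adj = 48300/523 ≈ 92.352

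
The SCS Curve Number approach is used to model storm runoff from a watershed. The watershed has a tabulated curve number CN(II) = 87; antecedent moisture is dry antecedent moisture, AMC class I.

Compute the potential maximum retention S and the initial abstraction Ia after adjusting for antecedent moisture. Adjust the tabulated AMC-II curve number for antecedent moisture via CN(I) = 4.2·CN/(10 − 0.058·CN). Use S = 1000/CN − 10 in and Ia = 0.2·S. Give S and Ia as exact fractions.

Adjust CN=87 to AMC I: 4.2·87/(10 − 0.058·87) → (1827/5) ÷ (2477/500) = 182700/2477 ≈ 73.759
Max retention: S = 1000/(182700/2477) − 10 = 6500/1827 in (≈ 3.558 in)
Initial abstraction Ia = S/5 = (6500/1827)/5 = 1300/1827 ≈ 0.712 in

S = 6500/1827 in ≈ 3.558 in; Ia = 1300/1827 in ≈ 0.712 in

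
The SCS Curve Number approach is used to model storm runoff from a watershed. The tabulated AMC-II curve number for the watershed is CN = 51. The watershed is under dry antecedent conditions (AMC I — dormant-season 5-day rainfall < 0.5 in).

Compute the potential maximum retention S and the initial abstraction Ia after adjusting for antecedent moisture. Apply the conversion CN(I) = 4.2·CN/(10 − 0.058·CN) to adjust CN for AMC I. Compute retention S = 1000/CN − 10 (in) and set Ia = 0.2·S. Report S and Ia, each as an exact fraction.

S = 3500/153 in ≈ 22.876 in; Ia = 700/153 in ≈ 4.575 in

CN(I) from CN(II)=51: (4.2·51)/(10 − 0.058·51) = 15300/503 ≈ 30.417
S = 1000/(15300/503) − 10 = 3500/153 in ≈ 22.876 in
Initial abstraction Ia = S/5 = (3500/153)/5 = 700/153 ≈ 4.575 in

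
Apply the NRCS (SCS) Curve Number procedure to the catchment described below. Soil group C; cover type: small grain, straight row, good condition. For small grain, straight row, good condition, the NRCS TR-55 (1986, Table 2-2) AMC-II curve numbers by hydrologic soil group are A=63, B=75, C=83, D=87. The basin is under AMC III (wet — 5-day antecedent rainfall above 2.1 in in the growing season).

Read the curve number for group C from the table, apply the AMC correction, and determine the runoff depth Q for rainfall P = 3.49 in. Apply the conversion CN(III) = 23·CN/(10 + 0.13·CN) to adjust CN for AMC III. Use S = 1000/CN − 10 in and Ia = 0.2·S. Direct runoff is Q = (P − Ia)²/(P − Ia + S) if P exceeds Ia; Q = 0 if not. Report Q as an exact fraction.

Q = 399728682081/153147806900 in ≈ 2.610 in

NRCS table: small grain, straight row, good condition, soil group C → CN(II) = 83
CN(III) from CN(II)=83: (23·83)/(10 + 0.13·83) = 190900/2079 ≈ 91.823
Retention S: 1000/CN − 10 with CN=91.823 → S = 1700/1909 ≈ 0.891 in
Ia = 0.2S: 0.2·0.891 = 0.178 in (exactly 340/1909)
Excess rainfall: 3.490 − 0.178 = 3.312 in; P > Ia so Q > 0
Runoff Q = (P−Ia)²/(P−Ia+S) = (3.312)²/(3.312+0.891) = 399728682081/153147806900 ≈ 2.610 in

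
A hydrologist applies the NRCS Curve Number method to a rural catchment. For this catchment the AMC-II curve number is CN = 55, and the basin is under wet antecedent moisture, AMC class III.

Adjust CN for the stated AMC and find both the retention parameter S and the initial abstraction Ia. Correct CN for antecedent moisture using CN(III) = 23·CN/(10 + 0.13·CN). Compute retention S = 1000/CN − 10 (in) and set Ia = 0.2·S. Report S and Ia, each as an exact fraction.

S = 900/253 in ≈ 3.557 in; Ia = 180/253 in ≈ 0.711 in

Adjust CN=55 to AMC III: 23·55/(10 + 0.13·55) → 1265 ÷ (343/20) = 25300/343 ≈ 73.761
S = 1000/(25300/343) − 10 = 900/253 in ≈ 3.557 in
Ia = 0.2·(900/253) = 180/253 in ≈ 0.711 in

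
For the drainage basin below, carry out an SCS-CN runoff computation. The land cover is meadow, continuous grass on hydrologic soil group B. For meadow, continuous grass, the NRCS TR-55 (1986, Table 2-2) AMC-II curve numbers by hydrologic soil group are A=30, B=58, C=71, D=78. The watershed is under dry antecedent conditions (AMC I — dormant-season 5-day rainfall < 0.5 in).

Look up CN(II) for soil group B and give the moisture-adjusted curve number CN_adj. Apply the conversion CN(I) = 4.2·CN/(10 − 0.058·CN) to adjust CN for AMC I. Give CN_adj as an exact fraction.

CN_adj = 2900/79 ≈ 36.709

NRCS table: meadow, continuous grass, soil group B → CN(II) = 58
Adjust CN=58 to AMC I: 4.2·58/(10 − 0.058·58) → (1218/5) ÷ (1659/250) = 2900/79 ≈ 36.709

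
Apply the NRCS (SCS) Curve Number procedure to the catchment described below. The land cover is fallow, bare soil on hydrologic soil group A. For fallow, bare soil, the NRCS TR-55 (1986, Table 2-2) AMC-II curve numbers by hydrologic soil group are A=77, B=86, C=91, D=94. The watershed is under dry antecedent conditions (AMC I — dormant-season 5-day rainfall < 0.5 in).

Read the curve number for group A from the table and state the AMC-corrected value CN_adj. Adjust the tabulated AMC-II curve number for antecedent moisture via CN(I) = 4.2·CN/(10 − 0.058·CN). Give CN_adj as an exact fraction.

NRCS table: fallow, bare soil, soil group A → CN(II) = 77
CN(I) from CN(II)=77: (4.2·77)/(10 − 0.058·77) = 161700/2767 ≈ 58.439

CN_adj = 161700/2767 ≈ 58.439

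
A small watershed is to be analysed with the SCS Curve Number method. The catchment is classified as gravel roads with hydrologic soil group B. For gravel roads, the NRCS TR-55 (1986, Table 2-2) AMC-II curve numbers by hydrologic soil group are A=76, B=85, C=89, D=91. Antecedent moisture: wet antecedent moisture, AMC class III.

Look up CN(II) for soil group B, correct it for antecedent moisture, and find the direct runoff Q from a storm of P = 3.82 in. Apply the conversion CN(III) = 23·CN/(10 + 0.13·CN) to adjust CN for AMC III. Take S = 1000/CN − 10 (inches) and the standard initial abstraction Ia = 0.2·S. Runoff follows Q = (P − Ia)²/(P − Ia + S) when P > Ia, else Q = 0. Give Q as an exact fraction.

NRCS table: gravel roads, soil group B → CN(II) = 85
CN(III) from CN(II)=85: (23·85)/(10 + 0.13·85) = 39100/421 ≈ 92.874
Retention S: 1000/CN − 10 with CN=92.874 → S = 300/391 ≈ 0.767 in
Initial abstraction Ia = S/5 = (300/391)/5 = 60/391 ≈ 0.153 in
Since P=3.820 > Ia=0.153: effective rainfall P−Ia = 71681/19550 in
Q = (71681/19550)²/((71681/19550) + 300/391) = (5138165761/382202500)/(86681/19550) = 5138165761/1694613550 in ≈ 3.032 in

Q = 5138165761/1694613550 in ≈ 3.032 in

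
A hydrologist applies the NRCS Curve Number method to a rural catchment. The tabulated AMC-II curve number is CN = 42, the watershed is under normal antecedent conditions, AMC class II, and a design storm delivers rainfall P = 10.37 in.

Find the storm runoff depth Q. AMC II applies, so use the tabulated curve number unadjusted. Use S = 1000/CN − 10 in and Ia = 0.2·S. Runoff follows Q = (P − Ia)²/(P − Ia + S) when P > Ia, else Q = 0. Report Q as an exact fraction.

Q = 255264529/94451700 in ≈ 2.703 in

Average conditions: CN = 42 (no AMC adjustment).
Max retention: S = 1000/42 − 10 = 290/21 in (≈ 13.810 in)
Ia = 0.2S: 0.2·13.810 = 2.762 in (exactly 58/21)
Excess rainfall: 10.370 − 2.762 = 7.608 in; P > Ia so Q > 0
Q: (15977/2100)² ÷ (44977/2100) = 255264529/94451700 in (≈ 2.703 in)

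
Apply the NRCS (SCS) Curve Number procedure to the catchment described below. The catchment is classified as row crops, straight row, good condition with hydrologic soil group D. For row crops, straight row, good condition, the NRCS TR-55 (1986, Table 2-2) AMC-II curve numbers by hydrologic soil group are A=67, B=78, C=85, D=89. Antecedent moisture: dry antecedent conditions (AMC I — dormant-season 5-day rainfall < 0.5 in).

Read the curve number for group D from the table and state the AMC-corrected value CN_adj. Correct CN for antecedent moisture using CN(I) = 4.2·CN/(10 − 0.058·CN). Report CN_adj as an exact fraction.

NRCS table: row crops, straight row, good condition, soil group D → CN(II) = 89
Dry (AMC I): CN(I) = 4.2·89/(10 − 0.058·89) = (1869/5)/(2419/500) = 186900/2419 ≈ 77.263

CN_adj = 186900/2419 ≈ 77.263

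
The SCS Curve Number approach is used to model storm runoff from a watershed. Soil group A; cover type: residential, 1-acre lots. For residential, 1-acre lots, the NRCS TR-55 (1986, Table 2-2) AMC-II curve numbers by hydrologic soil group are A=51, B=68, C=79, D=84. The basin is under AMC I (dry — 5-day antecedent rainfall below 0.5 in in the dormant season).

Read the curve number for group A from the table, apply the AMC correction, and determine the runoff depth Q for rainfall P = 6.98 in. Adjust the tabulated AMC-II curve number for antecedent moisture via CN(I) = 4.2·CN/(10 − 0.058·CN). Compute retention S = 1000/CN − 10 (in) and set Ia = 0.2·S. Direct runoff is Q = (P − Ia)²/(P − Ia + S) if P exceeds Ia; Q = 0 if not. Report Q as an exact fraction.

Q = 338449609/1479487050 in ≈ 0.229 in

NRCS table: residential, 1-acre lots, soil group A → CN(II) = 51
CN(I) from CN(II)=51: (4.2·51)/(10 − 0.058·51) = 15300/503 ≈ 30.417
Retention S: 1000/CN − 10 with CN=30.417 → S = 3500/153 ≈ 22.876 in
Ia = 0.2S: 0.2·22.876 = 4.575 in (exactly 700/153)
Excess rainfall: 6.980 − 4.575 = 2.405 in; P > Ia so Q > 0
Runoff Q = (P−Ia)²/(P−Ia+S) = (2.405)²/(2.405+22.876) = 338449609/1479487050 ≈ 0.229 in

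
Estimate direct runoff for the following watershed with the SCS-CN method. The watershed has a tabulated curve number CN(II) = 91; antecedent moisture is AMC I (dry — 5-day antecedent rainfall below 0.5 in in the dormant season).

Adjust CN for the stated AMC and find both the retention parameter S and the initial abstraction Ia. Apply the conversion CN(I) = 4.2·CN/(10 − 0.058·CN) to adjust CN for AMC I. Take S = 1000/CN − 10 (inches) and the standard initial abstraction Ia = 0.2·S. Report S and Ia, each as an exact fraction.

S = 1500/637 in ≈ 2.355 in; Ia = 300/637 in ≈ 0.471 in

Adjust CN=91 to AMC I: 4.2·91/(10 − 0.058·91) → (1911/5) ÷ (2361/500) = 63700/787 ≈ 80.940
S = 1000/(63700/787) − 10 = 1500/637 in ≈ 2.355 in
Initial abstraction Ia = S/5 = (1500/637)/5 = 300/637 ≈ 0.471 in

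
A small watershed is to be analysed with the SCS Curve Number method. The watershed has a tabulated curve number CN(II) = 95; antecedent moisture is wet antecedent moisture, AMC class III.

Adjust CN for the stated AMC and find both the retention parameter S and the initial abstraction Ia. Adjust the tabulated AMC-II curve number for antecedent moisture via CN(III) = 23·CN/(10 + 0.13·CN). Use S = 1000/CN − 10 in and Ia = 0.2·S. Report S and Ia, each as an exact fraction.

Adjust CN=95 to AMC III: 23·95/(10 + 0.13·95) → 2185 ÷ (447/20) = 43700/447 ≈ 97.763
Max retention: S = 1000/(43700/447) − 10 = 100/437 in (≈ 0.229 in)
Initial abstraction Ia = S/5 = (100/437)/5 = 20/437 ≈ 0.046 in

S = 100/437 in ≈ 0.229 in; Ia = 20/437 in ≈ 0.046 in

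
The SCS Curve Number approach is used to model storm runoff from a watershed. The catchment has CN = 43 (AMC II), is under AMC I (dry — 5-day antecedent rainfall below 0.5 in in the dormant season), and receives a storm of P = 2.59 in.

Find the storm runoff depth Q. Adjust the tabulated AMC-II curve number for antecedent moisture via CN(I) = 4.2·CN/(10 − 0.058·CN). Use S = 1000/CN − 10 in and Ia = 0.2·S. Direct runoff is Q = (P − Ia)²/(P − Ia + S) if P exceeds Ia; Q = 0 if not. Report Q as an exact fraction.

Q = 0 in ≈ 0.000 in

Dry (AMC I): CN(I) = 4.2·43/(10 − 0.058·43) = (903/5)/(3753/500) = 30100/1251 ≈ 24.061
Retention S: 1000/CN − 10 with CN=24.061 → S = 9500/301 ≈ 31.561 in
Initial abstraction Ia = S/5 = (9500/301)/5 = 1900/301 ≈ 6.312 in
P = 2.590 ≤ Ia = 6.312 in: entire storm abstracted, Q = 0.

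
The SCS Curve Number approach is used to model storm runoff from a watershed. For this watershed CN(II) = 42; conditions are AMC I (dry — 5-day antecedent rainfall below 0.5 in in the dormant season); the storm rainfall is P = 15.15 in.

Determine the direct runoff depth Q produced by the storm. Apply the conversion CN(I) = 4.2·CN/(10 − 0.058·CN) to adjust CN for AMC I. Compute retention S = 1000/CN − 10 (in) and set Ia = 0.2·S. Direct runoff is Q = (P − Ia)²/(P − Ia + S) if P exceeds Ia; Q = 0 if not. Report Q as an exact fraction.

Q = 5718838129/3224794860 in ≈ 1.773 in

Dry (AMC I): CN(I) = 4.2·42/(10 − 0.058·42) = (882/5)/(1891/250) = 44100/1891 ≈ 23.321
Retention S: 1000/CN − 10 with CN=23.321 → S = 14500/441 ≈ 32.880 in
Ia = 0.2S: 0.2·32.880 = 6.576 in (exactly 2900/441)
Excess rainfall: 15.150 − 6.576 = 8.574 in; P > Ia so Q > 0
Q = (75623/8820)²/((75623/8820) + 14500/441) = (5718838129/77792400)/(365623/8820) = 5718838129/3224794860 in ≈ 1.773 in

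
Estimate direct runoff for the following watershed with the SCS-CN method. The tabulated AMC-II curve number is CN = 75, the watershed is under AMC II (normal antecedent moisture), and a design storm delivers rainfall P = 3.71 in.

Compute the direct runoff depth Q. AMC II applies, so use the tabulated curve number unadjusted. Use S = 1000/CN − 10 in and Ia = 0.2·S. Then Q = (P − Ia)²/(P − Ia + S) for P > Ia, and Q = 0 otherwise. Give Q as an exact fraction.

CN(II) = 75; AMC II needs no correction.
S = 1000/75 − 10 = 10/3 in ≈ 3.333 in
Initial abstraction Ia = S/5 = (10/3)/5 = 2/3 ≈ 0.667 in
Since P=3.710 > Ia=0.667: effective rainfall P−Ia = 913/300 in
Runoff Q = (P−Ia)²/(P−Ia+S) = (3.043)²/(3.043+3.333) = 833569/573900 ≈ 1.452 in

Q = 833569/573900 in ≈ 1.452 in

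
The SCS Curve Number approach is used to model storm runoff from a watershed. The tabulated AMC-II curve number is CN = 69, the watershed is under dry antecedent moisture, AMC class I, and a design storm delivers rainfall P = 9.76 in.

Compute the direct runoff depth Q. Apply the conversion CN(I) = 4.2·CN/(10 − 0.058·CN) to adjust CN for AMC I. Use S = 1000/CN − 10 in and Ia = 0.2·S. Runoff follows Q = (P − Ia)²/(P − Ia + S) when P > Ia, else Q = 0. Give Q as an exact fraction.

CN(I) from CN(II)=69: (4.2·69)/(10 − 0.058·69) = 144900/2999 ≈ 48.316
S = 1000/(144900/2999) − 10 = 15500/1449 in ≈ 10.697 in
Initial abstraction Ia = S/5 = (15500/1449)/5 = 3100/1449 ≈ 2.139 in
Since P=9.760 > Ia=2.139: effective rainfall P−Ia = 276056/36225 in
Runoff Q = (P−Ia)²/(P−Ia+S) = (7.621)²/(7.621+10.697) = 19051728784/6009329025 ≈ 3.170 in

Q = 19051728784/6009329025 in ≈ 3.170 in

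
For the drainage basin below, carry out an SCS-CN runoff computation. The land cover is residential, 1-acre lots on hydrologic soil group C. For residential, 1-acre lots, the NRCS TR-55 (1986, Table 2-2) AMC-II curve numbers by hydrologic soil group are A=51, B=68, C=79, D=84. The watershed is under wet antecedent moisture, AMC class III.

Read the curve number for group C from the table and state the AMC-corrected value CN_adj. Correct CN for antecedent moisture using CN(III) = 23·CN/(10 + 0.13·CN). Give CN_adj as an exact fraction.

CN_adj = 181700/2027 ≈ 89.640

NRCS table: residential, 1-acre lots, soil group C → CN(II) = 79
Wet (AMC III): CN(III) = 23·79/(10 + 0.13·79) = 1817/(2027/100) = 181700/2027 ≈ 89.640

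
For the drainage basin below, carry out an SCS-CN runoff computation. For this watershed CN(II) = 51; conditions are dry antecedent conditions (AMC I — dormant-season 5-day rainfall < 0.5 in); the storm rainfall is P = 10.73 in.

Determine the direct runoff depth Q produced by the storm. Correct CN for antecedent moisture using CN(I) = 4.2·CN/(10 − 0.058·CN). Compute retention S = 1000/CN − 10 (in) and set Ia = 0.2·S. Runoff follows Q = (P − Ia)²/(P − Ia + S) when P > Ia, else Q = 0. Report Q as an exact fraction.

Q = 8867800561/6795785700 in ≈ 1.305 in

Adjust CN=51 to AMC I: 4.2·51/(10 − 0.058·51) → (1071/5) ÷ (3521/500) = 15300/503 ≈ 30.417
Retention S: 1000/CN − 10 with CN=30.417 → S = 3500/153 ≈ 22.876 in
Ia = 0.2·(3500/153) = 700/153 in ≈ 4.575 in
P − Ia = 10.730 − 4.575 = 94169/15300 ≈ 6.155 in (> 0, runoff occurs)
Q = (94169/15300)²/((94169/15300) + 3500/153) = (8867800561/234090000)/(444169/15300) = 8867800561/6795785700 in ≈ 1.305 in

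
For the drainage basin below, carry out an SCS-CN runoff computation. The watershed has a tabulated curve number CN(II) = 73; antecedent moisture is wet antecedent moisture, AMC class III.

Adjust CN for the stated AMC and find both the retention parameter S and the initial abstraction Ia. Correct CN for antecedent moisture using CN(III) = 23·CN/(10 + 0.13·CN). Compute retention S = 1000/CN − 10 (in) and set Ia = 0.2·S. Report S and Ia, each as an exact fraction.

CN(III) from CN(II)=73: (23·73)/(10 + 0.13·73) = 167900/1949 ≈ 86.147
Max retention: S = 1000/(167900/1949) − 10 = 2700/1679 in (≈ 1.608 in)
Ia = 0.2S: 0.2·1.608 = 0.322 in (exactly 540/1679)

S = 2700/1679 in ≈ 1.608 in; Ia = 540/1679 in ≈ 0.322 in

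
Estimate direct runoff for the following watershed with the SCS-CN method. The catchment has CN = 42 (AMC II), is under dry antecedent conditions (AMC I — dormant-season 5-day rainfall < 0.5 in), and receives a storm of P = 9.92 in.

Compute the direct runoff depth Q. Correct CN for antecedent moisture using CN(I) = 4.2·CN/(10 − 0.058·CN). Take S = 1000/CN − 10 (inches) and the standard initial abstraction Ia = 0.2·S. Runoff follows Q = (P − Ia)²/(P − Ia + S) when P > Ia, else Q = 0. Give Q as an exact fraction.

CN(I) from CN(II)=42: (4.2·42)/(10 − 0.058·42) = 44100/1891 ≈ 23.321
S = 1000/(44100/1891) − 10 = 14500/441 in ≈ 32.880 in
Ia = 0.2·(14500/441) = 2900/441 in ≈ 6.576 in
P − Ia = 9.920 − 6.576 = 36868/11025 ≈ 3.344 in (> 0, runoff occurs)
Q: (36868/11025)² ÷ (399368/11025) = 169906178/550379025 in (≈ 0.309 in)

Q = 169906178/550379025 in ≈ 0.309 in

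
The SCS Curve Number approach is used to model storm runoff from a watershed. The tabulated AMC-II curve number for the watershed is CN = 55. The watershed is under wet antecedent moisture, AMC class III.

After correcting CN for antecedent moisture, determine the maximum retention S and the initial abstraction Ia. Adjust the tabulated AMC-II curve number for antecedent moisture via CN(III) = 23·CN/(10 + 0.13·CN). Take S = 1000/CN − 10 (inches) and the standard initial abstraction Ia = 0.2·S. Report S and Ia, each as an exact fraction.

S = 900/253 in ≈ 3.557 in; Ia = 180/253 in ≈ 0.711 in

CN(III) from CN(II)=55: (23·55)/(10 + 0.13·55) = 25300/343 ≈ 73.761
Retention S: 1000/CN − 10 with CN=73.761 → S = 900/253 ≈ 3.557 in
Ia = 0.2S: 0.2·3.557 = 0.711 in (exactly 180/253)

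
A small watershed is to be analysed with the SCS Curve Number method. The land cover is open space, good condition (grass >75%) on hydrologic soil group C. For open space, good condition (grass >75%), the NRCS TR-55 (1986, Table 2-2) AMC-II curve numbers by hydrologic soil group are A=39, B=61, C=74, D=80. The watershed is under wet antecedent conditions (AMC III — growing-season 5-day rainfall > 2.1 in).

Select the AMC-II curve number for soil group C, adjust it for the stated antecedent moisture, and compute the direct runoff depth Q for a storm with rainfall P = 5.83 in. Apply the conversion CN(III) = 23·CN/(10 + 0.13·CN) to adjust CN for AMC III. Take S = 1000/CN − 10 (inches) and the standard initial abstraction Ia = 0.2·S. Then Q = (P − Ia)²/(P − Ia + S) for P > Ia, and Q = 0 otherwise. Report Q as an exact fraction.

NRCS table: open space, good condition (grass >75%), soil group C → CN(II) = 74
Wet (AMC III): CN(III) = 23·74/(10 + 0.13·74) = 1702/(981/50) = 85100/981 ≈ 86.748
Max retention: S = 1000/(85100/981) − 10 = 1300/851 in (≈ 1.528 in)
Initial abstraction Ia = S/5 = (1300/851)/5 = 260/851 ≈ 0.306 in
Excess rainfall: 5.830 − 0.306 = 5.524 in; P > Ia so Q > 0
Q = (470133/85100)²/((470133/85100) + 1300/851) = (221025037689/7242010000)/(600133/85100) = 221025037689/51071318300 in ≈ 4.328 in

Q = 221025037689/51071318300 in ≈ 4.328 in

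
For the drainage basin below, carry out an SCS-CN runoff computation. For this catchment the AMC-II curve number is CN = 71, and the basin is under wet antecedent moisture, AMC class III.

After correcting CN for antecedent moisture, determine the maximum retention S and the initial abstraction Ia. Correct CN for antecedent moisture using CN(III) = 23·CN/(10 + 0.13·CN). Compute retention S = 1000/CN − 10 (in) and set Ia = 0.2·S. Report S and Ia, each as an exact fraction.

S = 2900/1633 in ≈ 1.776 in; Ia = 580/1633 in ≈ 0.355 in

Wet (AMC III): CN(III) = 23·71/(10 + 0.13·71) = 1633/(1923/100) = 163300/1923 ≈ 84.919
Max retention: S = 1000/(163300/1923) − 10 = 2900/1633 in (≈ 1.776 in)
Initial abstraction Ia = S/5 = (2900/1633)/5 = 580/1633 ≈ 0.355 in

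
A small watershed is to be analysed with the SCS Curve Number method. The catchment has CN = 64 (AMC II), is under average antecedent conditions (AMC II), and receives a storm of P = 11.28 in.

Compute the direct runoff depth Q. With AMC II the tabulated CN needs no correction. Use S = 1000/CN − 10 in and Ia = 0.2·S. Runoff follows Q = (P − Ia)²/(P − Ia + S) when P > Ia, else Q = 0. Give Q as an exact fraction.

Q = 1374987/210400 in ≈ 6.535 in

AMC II — tabulated CN = 64 applies directly.
Retention S: 1000/CN − 10 with CN=64.000 → S = 45/8 ≈ 5.625 in
Ia = 0.2·(45/8) = 9/8 in ≈ 1.125 in
Since P=11.280 > Ia=1.125: effective rainfall P−Ia = 2031/200 in
Q: (2031/200)² ÷ (789/50) = 1374987/210400 in (≈ 6.535 in)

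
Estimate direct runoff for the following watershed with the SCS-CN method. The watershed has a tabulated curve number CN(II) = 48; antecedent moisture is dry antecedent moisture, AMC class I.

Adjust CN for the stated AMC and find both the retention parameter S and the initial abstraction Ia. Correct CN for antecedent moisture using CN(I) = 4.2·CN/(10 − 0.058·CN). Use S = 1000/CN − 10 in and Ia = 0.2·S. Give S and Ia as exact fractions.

S = 1625/63 in ≈ 25.794 in; Ia = 325/63 in ≈ 5.159 in

Adjust CN=48 to AMC I: 4.2·48/(10 − 0.058·48) → (1008/5) ÷ (902/125) = 12600/451 ≈ 27.938
Max retention: S = 1000/(12600/451) − 10 = 1625/63 in (≈ 25.794 in)
Initial abstraction Ia = S/5 = (1625/63)/5 = 325/63 ≈ 5.159 in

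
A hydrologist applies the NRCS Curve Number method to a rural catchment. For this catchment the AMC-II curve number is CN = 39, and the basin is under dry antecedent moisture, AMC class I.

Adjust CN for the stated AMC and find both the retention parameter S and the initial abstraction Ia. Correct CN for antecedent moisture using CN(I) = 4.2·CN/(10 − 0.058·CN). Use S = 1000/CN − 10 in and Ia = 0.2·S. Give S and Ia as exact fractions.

S = 30500/819 in ≈ 37.241 in; Ia = 6100/819 in ≈ 7.448 in

CN(I) from CN(II)=39: (4.2·39)/(10 − 0.058·39) = 81900/3869 ≈ 21.168
Max retention: S = 1000/(81900/3869) − 10 = 30500/819 in (≈ 37.241 in)
Ia = 0.2·(30500/819) = 6100/819 in ≈ 7.448 in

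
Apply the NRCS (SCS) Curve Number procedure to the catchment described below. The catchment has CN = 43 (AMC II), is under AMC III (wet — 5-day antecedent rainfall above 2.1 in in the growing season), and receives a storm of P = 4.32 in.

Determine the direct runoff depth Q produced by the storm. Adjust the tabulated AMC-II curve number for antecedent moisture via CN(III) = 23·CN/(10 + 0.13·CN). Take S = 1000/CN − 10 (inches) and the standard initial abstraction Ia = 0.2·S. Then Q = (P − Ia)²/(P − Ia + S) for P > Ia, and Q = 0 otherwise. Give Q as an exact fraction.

CN(III) from CN(II)=43: (23·43)/(10 + 0.13·43) = 98900/1559 ≈ 63.438
Retention S: 1000/CN − 10 with CN=63.438 → S = 5700/989 ≈ 5.763 in
Ia = 0.2S: 0.2·5.763 = 1.153 in (exactly 1140/989)
Excess rainfall: 4.320 − 1.153 = 3.167 in; P > Ia so Q > 0
Q = (78312/24725)²/((78312/24725) + 5700/989) = (6132769344/611325625)/(220812/24725) = 511064112/454964725 in ≈ 1.123 in

Q = 511064112/454964725 in ≈ 1.123 in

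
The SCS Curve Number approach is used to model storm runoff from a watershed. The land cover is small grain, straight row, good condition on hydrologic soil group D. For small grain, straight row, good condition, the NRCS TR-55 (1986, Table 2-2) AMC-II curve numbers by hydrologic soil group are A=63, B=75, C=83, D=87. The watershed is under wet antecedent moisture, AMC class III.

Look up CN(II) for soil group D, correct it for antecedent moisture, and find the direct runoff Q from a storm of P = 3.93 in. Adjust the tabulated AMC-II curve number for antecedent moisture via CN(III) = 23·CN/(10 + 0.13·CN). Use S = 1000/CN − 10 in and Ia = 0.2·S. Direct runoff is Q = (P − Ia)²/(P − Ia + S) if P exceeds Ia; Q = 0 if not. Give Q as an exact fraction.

Q = 578197514449/178167639300 in ≈ 3.245 in

NRCS table: small grain, straight row, good condition, soil group D → CN(II) = 87
CN(III) from CN(II)=87: (23·87)/(10 + 0.13·87) = 200100/2131 ≈ 93.900
Max retention: S = 1000/(200100/2131) − 10 = 1300/2001 in (≈ 0.650 in)
Initial abstraction Ia = S/5 = (1300/2001)/5 = 260/2001 ≈ 0.130 in
Excess rainfall: 3.930 − 0.130 = 3.800 in; P > Ia so Q > 0
Q: (760393/200100)² ÷ (890393/200100) = 578197514449/178167639300 in (≈ 3.245 in)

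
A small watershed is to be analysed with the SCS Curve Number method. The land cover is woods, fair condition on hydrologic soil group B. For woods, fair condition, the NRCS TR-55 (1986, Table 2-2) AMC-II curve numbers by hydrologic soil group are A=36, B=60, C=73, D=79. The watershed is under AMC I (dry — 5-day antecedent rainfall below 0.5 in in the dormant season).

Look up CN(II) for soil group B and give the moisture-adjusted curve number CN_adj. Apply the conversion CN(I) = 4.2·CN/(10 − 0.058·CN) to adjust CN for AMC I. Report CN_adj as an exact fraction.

NRCS table: woods, fair condition, soil group B → CN(II) = 60
Dry (AMC I): CN(I) = 4.2·60/(10 − 0.058·60) = 252/(163/25) = 6300/163 ≈ 38.650

CN_adj = 6300/163 ≈ 38.650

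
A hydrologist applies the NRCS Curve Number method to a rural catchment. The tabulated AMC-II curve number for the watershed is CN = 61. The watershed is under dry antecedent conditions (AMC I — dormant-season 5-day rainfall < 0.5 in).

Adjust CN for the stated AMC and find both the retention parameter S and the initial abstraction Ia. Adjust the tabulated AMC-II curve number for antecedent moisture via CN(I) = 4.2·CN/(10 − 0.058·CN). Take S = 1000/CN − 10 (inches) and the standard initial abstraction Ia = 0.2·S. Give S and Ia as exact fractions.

CN(I) from CN(II)=61: (4.2·61)/(10 − 0.058·61) = 42700/1077 ≈ 39.647
Retention S: 1000/CN − 10 with CN=39.647 → S = 6500/427 ≈ 15.222 in
Initial abstraction Ia = S/5 = (6500/427)/5 = 1300/427 ≈ 3.044 in

S = 6500/427 in ≈ 15.222 in; Ia = 1300/427 in ≈ 3.044 in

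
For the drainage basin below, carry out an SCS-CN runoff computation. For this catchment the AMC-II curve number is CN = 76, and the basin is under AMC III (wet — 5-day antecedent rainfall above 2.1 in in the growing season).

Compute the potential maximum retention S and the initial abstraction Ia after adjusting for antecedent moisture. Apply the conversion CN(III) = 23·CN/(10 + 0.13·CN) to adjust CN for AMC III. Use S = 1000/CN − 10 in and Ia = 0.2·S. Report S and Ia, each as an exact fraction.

Wet (AMC III): CN(III) = 23·76/(10 + 0.13·76) = 1748/(497/25) = 43700/497 ≈ 87.928
Retention S: 1000/CN − 10 with CN=87.928 → S = 600/437 ≈ 1.373 in
Initial abstraction Ia = S/5 = (600/437)/5 = 120/437 ≈ 0.275 in

S = 600/437 in ≈ 1.373 in; Ia = 120/437 in ≈ 0.275 in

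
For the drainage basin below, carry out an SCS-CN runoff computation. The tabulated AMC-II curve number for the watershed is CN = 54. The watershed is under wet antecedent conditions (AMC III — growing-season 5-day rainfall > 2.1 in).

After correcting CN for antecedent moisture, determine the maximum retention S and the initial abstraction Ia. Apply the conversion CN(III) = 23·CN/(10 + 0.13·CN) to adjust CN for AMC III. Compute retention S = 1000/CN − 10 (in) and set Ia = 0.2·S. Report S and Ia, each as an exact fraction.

Adjust CN=54 to AMC III: 23·54/(10 + 0.13·54) → 1242 ÷ (851/50) = 2700/37 ≈ 72.973
Retention S: 1000/CN − 10 with CN=72.973 → S = 100/27 ≈ 3.704 in
Initial abstraction Ia = S/5 = (100/27)/5 = 20/27 ≈ 0.741 in

S = 100/27 in ≈ 3.704 in; Ia = 20/27 in ≈ 0.741 in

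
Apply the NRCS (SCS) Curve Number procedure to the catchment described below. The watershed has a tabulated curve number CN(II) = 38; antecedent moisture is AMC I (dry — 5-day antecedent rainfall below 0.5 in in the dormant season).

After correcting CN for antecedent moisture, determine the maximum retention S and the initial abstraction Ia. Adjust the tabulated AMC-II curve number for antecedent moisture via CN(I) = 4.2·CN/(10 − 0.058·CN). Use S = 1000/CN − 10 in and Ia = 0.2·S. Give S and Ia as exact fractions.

Adjust CN=38 to AMC I: 4.2·38/(10 − 0.058·38) → (798/5) ÷ (1949/250) = 39900/1949 ≈ 20.472
Max retention: S = 1000/(39900/1949) − 10 = 15500/399 in (≈ 38.847 in)
Ia = 0.2·(15500/399) = 3100/399 in ≈ 7.769 in

S = 15500/399 in ≈ 38.847 in; Ia = 3100/399 in ≈ 7.769 in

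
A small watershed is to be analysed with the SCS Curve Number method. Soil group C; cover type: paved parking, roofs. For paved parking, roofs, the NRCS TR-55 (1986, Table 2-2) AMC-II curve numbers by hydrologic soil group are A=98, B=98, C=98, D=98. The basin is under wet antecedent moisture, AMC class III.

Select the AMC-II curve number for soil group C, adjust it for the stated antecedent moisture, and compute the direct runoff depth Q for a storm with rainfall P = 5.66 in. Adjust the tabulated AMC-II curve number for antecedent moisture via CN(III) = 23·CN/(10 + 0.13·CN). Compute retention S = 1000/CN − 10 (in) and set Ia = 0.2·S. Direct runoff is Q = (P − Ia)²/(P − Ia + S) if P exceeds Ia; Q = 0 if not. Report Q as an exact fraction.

NRCS table: paved parking, roofs, soil group C → CN(II) = 98
Wet (AMC III): CN(III) = 23·98/(10 + 0.13·98) = 2254/(1137/50) = 112700/1137 ≈ 99.120
Retention S: 1000/CN − 10 with CN=99.120 → S = 100/1127 ≈ 0.089 in
Ia = 0.2S: 0.2·0.089 = 0.018 in (exactly 20/1127)
Since P=5.660 > Ia=0.018: effective rainfall P−Ia = 317941/56350 in
Runoff Q = (P−Ia)²/(P−Ia+S) = (5.642)²/(5.642+0.089) = 101086479481/18197725350 ≈ 5.555 in

Q = 101086479481/18197725350 in ≈ 5.555 in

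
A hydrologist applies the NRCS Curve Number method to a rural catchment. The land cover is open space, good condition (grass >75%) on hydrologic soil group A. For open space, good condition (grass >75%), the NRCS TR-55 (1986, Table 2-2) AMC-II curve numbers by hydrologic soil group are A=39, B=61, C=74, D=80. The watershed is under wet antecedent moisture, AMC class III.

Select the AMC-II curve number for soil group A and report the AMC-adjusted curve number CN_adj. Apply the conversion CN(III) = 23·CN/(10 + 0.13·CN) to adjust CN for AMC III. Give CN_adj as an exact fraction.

NRCS table: open space, good condition (grass >75%), soil group A → CN(II) = 39
CN(III) from CN(II)=39: (23·39)/(10 + 0.13·39) = 89700/1507 ≈ 59.522

CN_adj = 89700/1507 ≈ 59.522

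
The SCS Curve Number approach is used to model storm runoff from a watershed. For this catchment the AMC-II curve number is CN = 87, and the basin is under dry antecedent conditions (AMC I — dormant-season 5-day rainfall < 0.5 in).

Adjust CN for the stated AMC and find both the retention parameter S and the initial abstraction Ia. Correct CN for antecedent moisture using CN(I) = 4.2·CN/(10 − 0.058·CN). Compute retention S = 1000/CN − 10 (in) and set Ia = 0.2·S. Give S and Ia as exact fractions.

S = 6500/1827 in ≈ 3.558 in; Ia = 1300/1827 in ≈ 0.712 in

Adjust CN=87 to AMC I: 4.2·87/(10 − 0.058·87) → (1827/5) ÷ (2477/500) = 182700/2477 ≈ 73.759
S = 1000/(182700/2477) − 10 = 6500/1827 in ≈ 3.558 in
Ia = 0.2S: 0.2·3.558 = 0.712 in (exactly 1300/1827)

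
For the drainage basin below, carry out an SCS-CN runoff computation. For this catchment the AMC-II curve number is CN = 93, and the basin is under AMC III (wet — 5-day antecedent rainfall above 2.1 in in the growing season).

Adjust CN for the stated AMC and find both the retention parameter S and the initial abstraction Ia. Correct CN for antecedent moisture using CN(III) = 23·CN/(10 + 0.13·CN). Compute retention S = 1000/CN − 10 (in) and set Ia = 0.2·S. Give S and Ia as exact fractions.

CN(III) from CN(II)=93: (23·93)/(10 + 0.13·93) = 213900/2209 ≈ 96.831
Retention S: 1000/CN − 10 with CN=96.831 → S = 700/2139 ≈ 0.327 in
Ia = 0.2·(700/2139) = 140/2139 in ≈ 0.065 in

S = 700/2139 in ≈ 0.327 in; Ia = 140/2139 in ≈ 0.065 in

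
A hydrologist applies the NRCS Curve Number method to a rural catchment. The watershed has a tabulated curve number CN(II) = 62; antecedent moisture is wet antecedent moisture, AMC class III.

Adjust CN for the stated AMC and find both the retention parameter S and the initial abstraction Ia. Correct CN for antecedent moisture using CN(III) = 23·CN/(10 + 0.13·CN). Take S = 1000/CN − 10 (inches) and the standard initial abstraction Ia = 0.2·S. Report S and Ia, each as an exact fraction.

S = 1900/713 in ≈ 2.665 in; Ia = 380/713 in ≈ 0.533 in

Wet (AMC III): CN(III) = 23·62/(10 + 0.13·62) = 1426/(903/50) = 71300/903 ≈ 78.959
S = 1000/(71300/903) − 10 = 1900/713 in ≈ 2.665 in
Ia = 0.2·(1900/713) = 380/713 in ≈ 0.533 in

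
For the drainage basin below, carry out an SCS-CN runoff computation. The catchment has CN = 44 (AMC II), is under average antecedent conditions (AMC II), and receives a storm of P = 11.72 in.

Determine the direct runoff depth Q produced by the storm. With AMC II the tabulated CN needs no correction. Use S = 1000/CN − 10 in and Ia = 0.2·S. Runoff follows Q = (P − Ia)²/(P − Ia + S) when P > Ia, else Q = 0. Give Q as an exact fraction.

Q = 6365529/1656325 in ≈ 3.843 in

CN(II) = 44; AMC II needs no correction.
S = 1000/44 − 10 = 140/11 in ≈ 12.727 in
Ia = 0.2S: 0.2·12.727 = 2.545 in (exactly 28/11)
Since P=11.720 > Ia=2.545: effective rainfall P−Ia = 2523/275 in
Q = (2523/275)²/((2523/275) + 140/11) = (6365529/75625)/(6023/275) = 6365529/1656325 in ≈ 3.843 in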